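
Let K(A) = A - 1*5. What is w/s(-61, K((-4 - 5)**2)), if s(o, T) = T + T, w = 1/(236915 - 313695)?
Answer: -1/11670560 ≈ -8.5686e-8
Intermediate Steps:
w = -1/76780 (w = 1/(-76780) = -1/76780 ≈ -1.3024e-5)
K(A) = -5 + A (K(A) = A - 5 = -5 + A)
s(o, T) = 2*T
w/s(-61, K((-4 - 5)**2)) = -1/(2*(-5 + (-4 - 5)**2))/76780 = -1/(2*(-5 + (-9)**2))/76780 = -1/(2*(-5 + 81))/76780 = -1/(76780*(2*76)) = -1/76780/152 = -1/76780*1/152 = -1/11670560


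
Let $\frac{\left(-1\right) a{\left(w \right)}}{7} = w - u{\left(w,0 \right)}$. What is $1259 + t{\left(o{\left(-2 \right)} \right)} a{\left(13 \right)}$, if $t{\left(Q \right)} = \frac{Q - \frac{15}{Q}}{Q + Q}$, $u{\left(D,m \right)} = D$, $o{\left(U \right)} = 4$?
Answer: $1259$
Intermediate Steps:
$t{\left(Q \right)} = \frac{Q - \frac{15}{Q}}{2 Q}$
$a{\left(w \right)} = 0$ ($a{\left(w \right)} = - 7 \left(w - w\right) = \left(-7\right) 0 = 0$)
$1259 + t{\left(o{\left(-2 \right)} \right)} a{\left(13 \right)} = 1259 + \frac{-15 + 4^{2}}{2 \cdot 16} \cdot 0 = 1259 + \frac{1}{2} \cdot \frac{1}{16} \left(-15 + 16\right) 0 = 1259 + \frac{1}{2} \cdot \frac{1}{16} \cdot 1 \cdot 0 = 1259 + \frac{1}{32} \cdot 0 = 1259 + 0 = 1259$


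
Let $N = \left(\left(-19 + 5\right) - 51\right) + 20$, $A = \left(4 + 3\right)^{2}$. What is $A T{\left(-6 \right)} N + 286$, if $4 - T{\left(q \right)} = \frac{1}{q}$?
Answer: $- \frac{17803}{2} \approx -8901.5$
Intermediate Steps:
$A = 49$ ($A = 7^{2} = 49$)
$T{\left(q \right)} = 4 - \frac{1}{q}$
$N = -45$ ($N = \left(-14 - 51\right) + 20 = -65 + 20 = -45$)
$A T{\left(-6 \right)} N + 286 = 49 \left(4 - \frac{1}{-6}\right) \left(-45\right) + 286 = 49 \left(4 - - \frac{1}{6}\right) \left(-45\right) + 286 = 49 \left(4 + \frac{1}{6}\right) \left(-45\right) + 286 = 49 \cdot \frac{25}{6} \left(-45\right) + 286 = \frac{1225}{6} \left(-45\right) + 286 = - \frac{18375}{2} + 286 = - \frac{17803}{2}$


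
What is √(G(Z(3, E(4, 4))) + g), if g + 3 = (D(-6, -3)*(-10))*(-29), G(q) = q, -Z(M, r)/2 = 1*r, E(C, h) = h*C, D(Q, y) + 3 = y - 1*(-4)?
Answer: I*√615 ≈ 24.799*I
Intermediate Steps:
D(Q, y) = 1 + y (D(Q, y) = -3 + (y - 1*(-4)) = -3 + (y + 4) = -3 + (4 + y) = 1 + y)
E(C, h) = C*h
Z(M, r) = -2*r
g = -583 (g = -3 + ((1 - 3)*(-10))*(-29) = -3 - 2*(-10)*(-29) = -3 + 20*(-29) = -3 - 580 = -583)
√(G(Z(3, E(4, 4))) + g) = √(-8*4 - 583) = √(-2*16 - 583) = √(-32 - 583) = √(-615) = I*√615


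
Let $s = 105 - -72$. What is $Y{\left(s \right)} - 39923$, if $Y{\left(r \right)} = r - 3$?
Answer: $-39749$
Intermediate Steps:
$s = 177$ ($s = 105 + 72 = 177$)
$Y{\left(r \right)} = -3 + r$ ($Y{\left(r \right)} = r - 3 = -3 + r$)
$Y{\left(s \right)} - 39923 = \left(-3 + 177\right) - 39923 = 174 - 39923 = -39749$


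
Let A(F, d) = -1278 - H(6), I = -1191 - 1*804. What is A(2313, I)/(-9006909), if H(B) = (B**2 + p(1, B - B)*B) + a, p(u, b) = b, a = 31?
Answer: 1345/9006909 ≈ 0.00014933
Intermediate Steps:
H(B) = 31 + B**2 (H(B) = (B**2 + (B - B)*B) + 31 = (B**2 + 0*B) + 31 = (B**2 + 0) + 31 = B**2 + 31 = 31 + B**2)
I = -1995 (I = -1191 - 804 = -1995)
A(F, d) = -1345 (A(F, d) = -1278 - (31 + 6**2) = -1278 - (31 + 36) = -1278 - 1*67 = -1278 - 67 = -1345)
A(2313, I)/(-9006909) = -1345/(-9006909) = -1345*(-1/9006909) = 1345/9006909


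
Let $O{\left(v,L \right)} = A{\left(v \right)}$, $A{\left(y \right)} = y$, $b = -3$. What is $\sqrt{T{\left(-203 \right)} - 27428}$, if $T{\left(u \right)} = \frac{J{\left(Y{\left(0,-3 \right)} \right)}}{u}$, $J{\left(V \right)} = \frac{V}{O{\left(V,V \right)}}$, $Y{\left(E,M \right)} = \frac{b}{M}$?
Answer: $\frac{i \sqrt{1130280655}}{203} \approx 165.61 i$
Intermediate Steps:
$Y{\left(E,M \right)} = - \frac{3}{M}$
$O{\left(v,L \right)} = v$
$J{\left(V \right)} = 1$ ($J{\left(V \right)} = \frac{V}{V} = 1$)
$T{\left(u \right)} = \frac{1}{u}$ ($T{\left(u \right)} = 1 \frac{1}{u} = \frac{1}{u}$)
$\sqrt{T{\left(-203 \right)} - 27428} = \sqrt{\frac{1}{-203} - 27428} = \sqrt{- \frac{1}{203} - 27428} = \sqrt{- \frac{5567885}{203}} = \frac{i \sqrt{1130280655}}{203}$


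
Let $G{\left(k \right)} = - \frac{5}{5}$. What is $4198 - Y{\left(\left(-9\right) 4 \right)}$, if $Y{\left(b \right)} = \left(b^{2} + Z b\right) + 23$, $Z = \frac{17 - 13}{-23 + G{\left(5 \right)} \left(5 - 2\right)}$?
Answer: $\frac{37355}{13} \approx 2873.5$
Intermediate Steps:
$G{\left(k \right)} = -1$ ($G{\left(k \right)} = \left(-5\right) \frac{1}{5} = -1$)
$Z = - \frac{2}{13}$ ($Z = \frac{17 - 13}{-23 - \left(5 - 2\right)} = \frac{4}{-23 - 3} = \frac{4}{-26} = 4 \left(- \frac{1}{26}\right) = - \frac{2}{13} \approx -0.15385$)
$Y{\left(b \right)} = 23 + b^{2} - \frac{2 b}{13}$ ($Y{\left(b \right)} = \left(b^{2} - \frac{2 b}{13}\right) + 23 = 23 + b^{2} - \frac{2 b}{13}$)
$4198 - Y{\left(\left(-9\right) 4 \right)} = 4198 - \left(23 + \left(\left(-9\right) 4\right)^{2} - \frac{2 \left(\left(-9\right) 4\right)}{13}\right) = 4198 - \left(23 + \left(-36\right)^{2} - - \frac{72}{13}\right) = 4198 - \left(23 + 1296 + \frac{72}{13}\right) = 4198 - \frac{17219}{13} = \frac{37355}{13}$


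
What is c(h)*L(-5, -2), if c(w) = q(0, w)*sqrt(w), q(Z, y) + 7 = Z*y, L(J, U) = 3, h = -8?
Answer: -42*I*sqrt(2) ≈ -59.397*I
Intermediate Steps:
q(Z, y) = -7 + Z*y
c(w) = -7*sqrt(w) (c(w) = (-7 + 0*w)*sqrt(w) = (-7 + 0)*sqrt(w) = -7*sqrt(w))
c(h)*L(-5, -2) = -14*I*sqrt(2)*3 = -42*I*sqrt(2)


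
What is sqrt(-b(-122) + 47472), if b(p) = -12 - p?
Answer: sqrt(47362) ≈ 217.63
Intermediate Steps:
sqrt(-b(-122) + 47472) = sqrt(-(-12 - 1*(-122)) + 47472) = sqrt(-(-12 + 122) + 47472) = sqrt(-1*110 + 47472) = sqrt(-110 + 47472) = sqrt(47362)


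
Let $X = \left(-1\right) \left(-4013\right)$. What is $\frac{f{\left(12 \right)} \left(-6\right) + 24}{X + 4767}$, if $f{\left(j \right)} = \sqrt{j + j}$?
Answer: $\frac{6}{2195} - \frac{3 \sqrt{6}}{2195} \approx -0.00061434$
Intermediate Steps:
$X = 4013$
$f{\left(j \right)} = \sqrt{2} \sqrt{j}$ ($f{\left(j \right)} = \sqrt{2 j} = \sqrt{2} \sqrt{j}$)
$\frac{f{\left(12 \right)} \left(-6\right) + 24}{X + 4767} = \frac{\sqrt{2} \sqrt{12} \left(-6\right) + 24}{4013 + 4767} = \frac{\sqrt{2} \cdot 2 \sqrt{3} \left(-6\right) + 24}{8780} = \left(2 \sqrt{6} \left(-6\right) + 24\right) \frac{1}{8780} = \left(- 12 \sqrt{6} + 24\right) \frac{1}{8780} = \left(24 - 12 \sqrt{6}\right) \frac{1}{8780} = \frac{6}{2195} - \frac{3 \sqrt{6}}{2195}$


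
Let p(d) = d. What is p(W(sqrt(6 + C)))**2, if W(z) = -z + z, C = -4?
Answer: 0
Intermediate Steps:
W(z) = 0
p(W(sqrt(6 + C)))**2 = 0**2 = 0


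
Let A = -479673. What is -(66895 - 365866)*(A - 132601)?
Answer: -183052170054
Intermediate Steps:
-(66895 - 365866)*(A - 132601) = -(66895 - 365866)*(-479673 - 132601) = -(-298971)*(-612274) = -1*183052170054 = -183052170054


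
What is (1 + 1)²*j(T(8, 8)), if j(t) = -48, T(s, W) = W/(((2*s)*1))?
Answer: -192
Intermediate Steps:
T(s, W) = W/(2*s) (T(s, W) = W/((2*s)) = W*(1/(2*s)) = W/(2*s))
(1 + 1)²*j(T(8, 8)) = (1 + 1)²*(-48) = 2²*(-48) = 4*(-48) = -192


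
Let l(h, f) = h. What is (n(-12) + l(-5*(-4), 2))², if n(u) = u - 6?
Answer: 4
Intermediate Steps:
n(u) = -6 + u
(n(-12) + l(-5*(-4), 2))² = ((-6 - 12) - 5*(-4))² = (-18 + 20)² = 2² = 4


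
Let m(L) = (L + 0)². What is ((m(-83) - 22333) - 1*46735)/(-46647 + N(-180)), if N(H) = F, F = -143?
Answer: 62179/46790 ≈ 1.3289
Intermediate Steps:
m(L) = L²
N(H) = -143
((m(-83) - 22333) - 1*46735)/(-46647 + N(-180)) = (((-83)² - 22333) - 1*46735)/(-46647 - 143) = ((6889 - 22333) - 46735)/(-46790) = (-15444 - 46735)*(-1/46790) = -62179*(-1/46790) = 62179/46790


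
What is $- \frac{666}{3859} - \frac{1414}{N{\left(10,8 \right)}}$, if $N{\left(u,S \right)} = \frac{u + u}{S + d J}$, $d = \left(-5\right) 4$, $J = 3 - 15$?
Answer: $- \frac{338314142}{19295} \approx -17534.0$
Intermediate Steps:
$J = -12$ ($J = 3 - 15 = -12$)
$d = -20$
$N{\left(u,S \right)} = \frac{2 u}{240 + S}$ ($N{\left(u,S \right)} = \frac{u + u}{S - -240} = \frac{2 u}{S + 240} = \frac{2 u}{240 + S}$)
$- \frac{666}{3859} - \frac{1414}{N{\left(10,8 \right)}} = - \frac{666}{3859} - \frac{1414}{2 \cdot 10 \frac{1}{240 + 8}} = \left(-666\right) \frac{1}{3859} - \frac{1414}{2 \cdot 10 \cdot \frac{1}{248}} = - \frac{666}{3859} - \frac{1414}{2 \cdot 10 \cdot \frac{1}{248}} = - \frac{666}{3859} - \frac{1414}{\frac{5}{62}} = - \frac{666}{3859} - \frac{87668}{5} = - \frac{338314142}{19295}$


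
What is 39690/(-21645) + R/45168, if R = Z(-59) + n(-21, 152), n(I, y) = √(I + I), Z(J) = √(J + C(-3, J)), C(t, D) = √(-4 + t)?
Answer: -882/481 + √(-59 + I*√7)/45168 + I*√42/45168 ≈ -1.8337 + 0.00031358*I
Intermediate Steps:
Z(J) = √(J + I*√7) (Z(J) = √(J + √(-4 - 3)) = √(J + √(-7)) = √(J + I*√7))
n(I, y) = √2*√I (n(I, y) = √(2*I) = √2*√I)
R = √(-59 + I*√7) + I*√42 (R = √(-59 + I*√7) + √2*√(-21) = √(-59 + I*√7) + √2*(I*√21) = √(-59 + I*√7) + I*√42 ≈ 0.17218 + 14.164*I)
39690/(-21645) + R/45168 = 39690/(-21645) + (√(-59 + I*√7) + I*√42)/45168 = 39690*(-1/21645) + (√(-59 + I*√7) + I*√42)*(1/45168) = -882/481 + (√(-59 + I*√7)/45168 + I*√42/45168) = -882/481 + √(-59 + I*√7)/45168 + I*√42/45168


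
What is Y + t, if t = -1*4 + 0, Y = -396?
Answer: -400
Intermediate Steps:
t = -4 (t = -4 + 0 = -4)
Y + t = -396 - 4 = -400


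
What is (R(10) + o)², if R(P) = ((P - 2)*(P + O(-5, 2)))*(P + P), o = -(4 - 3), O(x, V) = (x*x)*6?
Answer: 655308801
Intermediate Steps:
O(x, V) = 6*x² (O(x, V) = x²*6 = 6*x²)
o = -1 (o = -1*1 = -1)
R(P) = 2*P*(-2 + P)*(150 + P) (R(P) = ((P - 2)*(P + 6*(-5)²))*(P + P) = ((-2 + P)*(P + 6*25))*(2*P) = ((-2 + P)*(P + 150))*(2*P) = ((-2 + P)*(150 + P))*(2*P) = 2*P*(-2 + P)*(150 + P))
(R(10) + o)² = (2*10*(-300 + 10² + 148*10) - 1)² = (2*10*(-300 + 100 + 1480) - 1)² = (2*10*1280 - 1)² = (25600 - 1)² = 25599² = 655308801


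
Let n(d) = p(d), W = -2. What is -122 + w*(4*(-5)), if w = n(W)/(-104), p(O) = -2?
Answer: -1591/13 ≈ -122.38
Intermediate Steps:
n(d) = -2
w = 1/52 (w = -2/(-104) = -2*(-1/104) = 1/52 ≈ 0.019231)
-122 + w*(4*(-5)) = -122 + (4*(-5))/52 = -122 + (1/52)*(-20) = -122 - 5/13 = -1591/13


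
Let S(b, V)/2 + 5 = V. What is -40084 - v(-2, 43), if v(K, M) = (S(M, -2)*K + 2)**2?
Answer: -40984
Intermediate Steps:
S(b, V) = -10 + 2*V
v(K, M) = (2 - 14*K)**2 (v(K, M) = ((-10 + 2*(-2))*K + 2)**2 = ((-10 - 4)*K + 2)**2 = (-14*K + 2)**2 = (2 - 14*K)**2)
-40084 - v(-2, 43) = -40084 - 4*(-1 + 7*(-2))**2 = -40084 - 4*(-1 - 14)**2 = -40084 - 4*(-15)**2 = -40084 - 4*225 = -40084 - 1*900 = -40084 - 900 = -40984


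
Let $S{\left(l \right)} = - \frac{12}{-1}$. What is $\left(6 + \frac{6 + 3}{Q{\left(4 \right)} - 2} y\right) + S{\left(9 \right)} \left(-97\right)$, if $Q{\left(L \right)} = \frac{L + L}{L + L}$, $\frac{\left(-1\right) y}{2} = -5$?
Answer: $-1248$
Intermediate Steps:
$y = 10$ ($y = \left(-2\right) \left(-5\right) = 10$)
$S{\left(l \right)} = 12$ ($S{\left(l \right)} = \left(-12\right) \left(-1\right) = 12$)
$Q{\left(L \right)} = 1$ ($Q{\left(L \right)} = \frac{2 L}{2 L} = 2 L \frac{1}{2 L} = 1$)
$\left(6 + \frac{6 + 3}{Q{\left(4 \right)} - 2} y\right) + S{\left(9 \right)} \left(-97\right) = \left(6 + \frac{6 + 3}{1 - 2} \cdot 10\right) + 12 \left(-97\right) = \left(6 + \frac{9}{-1} \cdot 10\right) - 1164 = \left(6 + 9 \left(-1\right) 10\right) - 1164 = \left(6 - 90\right) - 1164 = -84 - 1164 = -1248$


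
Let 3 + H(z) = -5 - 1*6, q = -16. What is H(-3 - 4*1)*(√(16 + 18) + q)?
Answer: 224 - 14*√34 ≈ 142.37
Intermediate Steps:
H(z) = -14 (H(z) = -3 + (-5 - 1*6) = -3 + (-5 - 6) = -3 - 11 = -14)
H(-3 - 4*1)*(√(16 + 18) + q) = -14*(√(16 + 18) - 16) = -14*(√34 - 16) = -14*(-16 + √34) = 224 - 14*√34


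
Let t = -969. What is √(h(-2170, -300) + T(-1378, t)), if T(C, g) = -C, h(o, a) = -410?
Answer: 22*√2 ≈ 31.113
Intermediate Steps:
√(h(-2170, -300) + T(-1378, t)) = √(-410 - 1*(-1378)) = √(-410 + 1378) = √968 = 22*√2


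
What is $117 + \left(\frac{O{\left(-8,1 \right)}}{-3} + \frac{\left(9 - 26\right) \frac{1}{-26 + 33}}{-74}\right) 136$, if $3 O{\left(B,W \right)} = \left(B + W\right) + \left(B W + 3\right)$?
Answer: $\frac{235273}{777} \approx 302.8$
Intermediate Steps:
$O{\left(B,W \right)} = 1 + \frac{B}{3} + \frac{W}{3} + \frac{B W}{3}$ ($O{\left(B,W \right)} = \frac{\left(B + W\right) + \left(B W + 3\right)}{3} = \frac{\left(B + W\right) + \left(3 + B W\right)}{3} = \frac{3 + B + W + B W}{3} = 1 + \frac{B}{3} + \frac{W}{3} + \frac{B W}{3}$)
$117 + \left(\frac{O{\left(-8,1 \right)}}{-3} + \frac{\left(9 - 26\right) \frac{1}{-26 + 33}}{-74}\right) 136 = 117 + \left(\frac{1 + \frac{1}{3} \left(-8\right) + \frac{1}{3} \cdot 1 + \frac{1}{3} \left(-8\right) 1}{-3} + \frac{\left(9 - 26\right) \frac{1}{-26 + 33}}{-74}\right) 136 = 117 + \left(\left(1 - \frac{8}{3} + \frac{1}{3} - \frac{8}{3}\right) \left(- \frac{1}{3}\right) + - \frac{17}{7} \left(- \frac{1}{74}\right)\right) 136 = 117 + \left(\left(-4\right) \left(- \frac{1}{3}\right) + \left(-17\right) \frac{1}{7} \left(- \frac{1}{74}\right)\right) 136 = 117 + \left(\frac{4}{3} - - \frac{17}{518}\right) 136 = 117 + \left(\frac{4}{3} + \frac{17}{518}\right) 136 = 117 + \frac{2123}{1554} \cdot 136 = 117 + \frac{144364}{777} = \frac{235273}{777}$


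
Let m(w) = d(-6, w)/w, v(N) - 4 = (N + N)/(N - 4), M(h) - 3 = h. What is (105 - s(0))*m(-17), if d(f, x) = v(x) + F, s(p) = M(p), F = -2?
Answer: -152/7 ≈ -21.714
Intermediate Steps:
M(h) = 3 + h
s(p) = 3 + p
v(N) = 4 + 2*N/(-4 + N) (v(N) = 4 + (N + N)/(N - 4) = 4 + (2*N)/(-4 + N) = 4 + 2*N/(-4 + N))
d(f, x) = -2 + 2*(-8 + 3*x)/(-4 + x) (d(f, x) = 2*(-8 + 3*x)/(-4 + x) - 2 = -2 + 2*(-8 + 3*x)/(-4 + x))
m(w) = 4*(-2 + w)/(w*(-4 + w)) (m(w) = (4*(-2 + w)/(-4 + w))/w = 4*(-2 + w)/(w*(-4 + w)))
(105 - s(0))*m(-17) = (105 - (3 + 0))*(4*(-2 - 17)/(-17*(-4 - 17))) = (105 - 1*3)*(4*(-1/17)*(-19)/(-21)) = (105 - 3)*(4*(-1/17)*(-1/21)*(-19)) = 102*(-76/357) = -152/7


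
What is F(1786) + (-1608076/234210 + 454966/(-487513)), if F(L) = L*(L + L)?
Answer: 364211800875304156/57090209865 ≈ 6.3796e+6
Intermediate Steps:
F(L) = 2*L² (F(L) = L*(2*L) = 2*L²)
F(1786) + (-1608076/234210 + 454966/(-487513)) = 2*1786² + (-1608076/234210 + 454966/(-487513)) = 2*3189796 + (-1608076*1/234210 + 454966*(-1/487513)) = 6379592 + (-804038/117105 - 454966/487513) = 6379592 - 445257770924/57090209865 = 364211800875304156/57090209865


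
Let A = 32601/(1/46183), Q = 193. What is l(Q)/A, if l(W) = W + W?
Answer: 386/1505611983 ≈ 2.5637e-7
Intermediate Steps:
l(W) = 2*W
A = 1505611983 (A = 32601/(1/46183) = 32601*46183 = 1505611983)
l(Q)/A = (2*193)/1505611983 = 386*(1/1505611983) = 386/1505611983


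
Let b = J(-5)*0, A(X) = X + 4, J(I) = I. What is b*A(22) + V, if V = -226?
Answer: -226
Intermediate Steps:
A(X) = 4 + X
b = 0 (b = -5*0 = 0)
b*A(22) + V = 0*(4 + 22) - 226 = 0*26 - 226 = 0 - 226 = -226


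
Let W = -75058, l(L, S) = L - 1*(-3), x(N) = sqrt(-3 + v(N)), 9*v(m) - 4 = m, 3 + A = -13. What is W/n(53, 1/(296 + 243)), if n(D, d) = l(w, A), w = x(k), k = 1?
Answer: -2026566/103 + 225174*I*sqrt(22)/103 ≈ -19675.0 + 10254.0*I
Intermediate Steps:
A = -16 (A = -3 - 13 = -16)
v(m) = 4/9 + m/9
x(N) = sqrt(-23/9 + N/9) (x(N) = sqrt(-3 + (4/9 + N/9)) = sqrt(-23/9 + N/9))
w = I*sqrt(22)/3 (w = sqrt(-23 + 1)/3 = sqrt(-22)/3 = (I*sqrt(22))/3 = I*sqrt(22)/3 ≈ 1.5635*I)
l(L, S) = 3 + L (l(L, S) = L + 3 = 3 + L)
n(D, d) = 3 + I*sqrt(22)/3
W/n(53, 1/(296 + 243)) = -75058/(3 + I*sqrt(22)/3)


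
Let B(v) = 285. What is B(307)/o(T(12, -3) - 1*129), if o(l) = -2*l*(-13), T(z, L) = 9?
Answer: -19/208 ≈ -0.091346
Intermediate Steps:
o(l) = 26*l
B(307)/o(T(12, -3) - 1*129) = 285/((26*(9 - 1*129))) = 285/((26*(9 - 129))) = 285/((26*(-120))) = 285/(-3120) = 285*(-1/3120) = -19/208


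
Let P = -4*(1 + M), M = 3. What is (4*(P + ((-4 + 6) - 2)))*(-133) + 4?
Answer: 8516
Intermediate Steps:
P = -16 (P = -4*(1 + 3) = -4*4 = -16)
(4*(P + ((-4 + 6) - 2)))*(-133) + 4 = (4*(-16 + ((-4 + 6) - 2)))*(-133) + 4 = (4*(-16 + (2 - 2)))*(-133) + 4 = (4*(-16 + 0))*(-133) + 4 = (4*(-16))*(-133) + 4 = -64*(-133) + 4 = 8512 + 4 = 8516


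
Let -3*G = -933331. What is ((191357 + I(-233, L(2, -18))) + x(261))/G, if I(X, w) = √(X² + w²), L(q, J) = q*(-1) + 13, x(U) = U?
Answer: 82122/133333 + 3*√54410/933331 ≈ 0.61667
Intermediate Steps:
G = 933331/3 (G = -⅓*(-933331) = 933331/3 ≈ 3.1111e+5)
L(q, J) = 13 - q (L(q, J) = -q + 13 = 13 - q)
((191357 + I(-233, L(2, -18))) + x(261))/G = ((191357 + √((-233)² + (13 - 1*2)²)) + 261)/(933331/3) = ((191357 + √(54289 + (13 - 2)²)) + 261)*(3/933331) = ((191357 + √(54289 + 11²)) + 261)*(3/933331) = ((191357 + √(54289 + 121)) + 261)*(3/933331) = ((191357 + √54410) + 261)*(3/933331) = (191618 + √54410)*(3/933331) = 82122/133333 + 3*√54410/933331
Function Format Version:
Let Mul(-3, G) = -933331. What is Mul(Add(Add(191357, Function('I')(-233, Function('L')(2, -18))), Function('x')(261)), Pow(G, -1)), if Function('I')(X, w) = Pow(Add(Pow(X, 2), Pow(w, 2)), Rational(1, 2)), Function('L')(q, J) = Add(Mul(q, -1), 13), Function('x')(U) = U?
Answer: Add(Rational(82122, 133333), Mul(Rational(3, 933331), Pow(54410, Rational(1, 2)))) ≈ 0.61667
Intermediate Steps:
G = Rational(933331, 3) (G = Mul(Rational(-1, 3), -933331) = Rational(933331, 3) ≈ 3.1111e+5)
Function('L')(q, J) = Add(13, Mul(-1, q)) (Function('L')(q, J) = Add(Mul(-1, q), 13) = Add(13, Mul(-1, q)))
Mul(Add(Add(191357, Function('I')(-233, Function('L')(2, -18))), Function('x')(261)), Pow(G, -1)) = Mul(Add(Add(191357, Pow(Add(Pow(-233, 2), Pow(Add(13, Mul(-1, 2)), 2)), Rational(1, 2))), 261), Pow(Rational(933331, 3), -1)) = Mul(Add(Add(191357, Pow(Add(54289, Pow(Add(13, -2), 2)), Rational(1, 2))), 261), Rational(3, 933331)) = Mul(Add(Add(191357, Pow(Add(54289, Pow(11, 2)), Rational(1, 2))), 261), Rational(3, 933331)) = Mul(Add(Add(191357, Pow(Add(54289, 121), Rational(1, 2))), 261), Rational(3, 933331)) = Mul(Add(Add(191357, Pow(54410, Rational(1, 2))), 261), Rational(3, 933331)) = Mul(Add(191618, Pow(54410, Rational(1, 2))), Rational(3, 933331)) = Add(Rational(82122, 133333), Mul(Rational(3, 933331), Pow(54410, Rational(1, 2))))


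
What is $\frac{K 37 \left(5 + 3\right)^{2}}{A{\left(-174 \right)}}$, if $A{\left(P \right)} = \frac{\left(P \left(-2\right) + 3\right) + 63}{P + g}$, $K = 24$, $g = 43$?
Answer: $- \frac{1240832}{69} \approx -17983.0$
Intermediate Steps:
$A{\left(P \right)} = \frac{66 - 2 P}{43 + P}$ ($A{\left(P \right)} = \frac{\left(P \left(-2\right) + 3\right) + 63}{P + 43} = \frac{\left(- 2 P + 3\right) + 63}{43 + P} = \frac{\left(3 - 2 P\right) + 63}{43 + P} = \frac{66 - 2 P}{43 + P}$)
$\frac{K 37 \left(5 + 3\right)^{2}}{A{\left(-174 \right)}} = \frac{24 \cdot 37 \left(5 + 3\right)^{2}}{2 \frac{1}{43 - 174} \left(33 - -174\right)} = \frac{888 \cdot 8^{2}}{2 \frac{1}{-131} \left(33 + 174\right)} = \frac{888 \cdot 64}{2 \left(- \frac{1}{131}\right) 207} = \frac{56832}{- \frac{414}{131}} = 56832 \left(- \frac{131}{414}\right) = - \frac{1240832}{69}$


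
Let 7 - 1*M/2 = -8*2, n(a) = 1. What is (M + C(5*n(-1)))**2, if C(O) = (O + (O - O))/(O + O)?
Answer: 8649/4 ≈ 2162.3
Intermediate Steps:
C(O) = 1/2 (C(O) = (O + 0)/((2*O)) = O*(1/(2*O)) = 1/2)
M = 46 (M = 14 - (-16)*2 = 14 - 2*(-16) = 14 + 32 = 46)
(M + C(5*n(-1)))**2 = (46 + 1/2)**2 = (93/2)**2 = 8649/4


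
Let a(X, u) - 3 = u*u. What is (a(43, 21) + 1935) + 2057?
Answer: 4436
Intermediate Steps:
a(X, u) = 3 + u² (a(X, u) = 3 + u*u = 3 + u²)
(a(43, 21) + 1935) + 2057 = ((3 + 21²) + 1935) + 2057 = ((3 + 441) + 1935) + 2057 = (444 + 1935) + 2057 = 2379 + 2057 = 4436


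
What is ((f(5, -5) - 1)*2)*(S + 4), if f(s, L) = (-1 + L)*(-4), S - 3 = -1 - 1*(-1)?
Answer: 322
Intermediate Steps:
S = 3 (S = 3 + (-1 - 1*(-1)) = 3 + (-1 + 1) = 3 + 0 = 3)
f(s, L) = 4 - 4*L
((f(5, -5) - 1)*2)*(S + 4) = (((4 - 4*(-5)) - 1)*2)*(3 + 4) = (((4 + 20) - 1)*2)*7 = ((24 - 1)*2)*7 = (23*2)*7 = 46*7 = 322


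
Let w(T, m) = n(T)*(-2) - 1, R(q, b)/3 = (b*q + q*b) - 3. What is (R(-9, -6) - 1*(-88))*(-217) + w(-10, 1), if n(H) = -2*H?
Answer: -87492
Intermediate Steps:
R(q, b) = -9 + 6*b*q (R(q, b) = 3*((b*q + q*b) - 3) = 3*((b*q + b*q) - 3) = 3*(2*b*q - 3) = 3*(-3 + 2*b*q) = -9 + 6*b*q)
w(T, m) = -1 + 4*T (w(T, m) = -2*T*(-2) - 1 = 4*T - 1 = -1 + 4*T)
(R(-9, -6) - 1*(-88))*(-217) + w(-10, 1) = ((-9 + 6*(-6)*(-9)) - 1*(-88))*(-217) + (-1 + 4*(-10)) = ((-9 + 324) + 88)*(-217) + (-1 - 40) = (315 + 88)*(-217) - 41 = 403*(-217) - 41 = -87451 - 41 = -87492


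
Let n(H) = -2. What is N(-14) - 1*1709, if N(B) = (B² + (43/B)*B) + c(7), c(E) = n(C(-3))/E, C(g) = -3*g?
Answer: -10292/7 ≈ -1470.3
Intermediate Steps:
c(E) = -2/E
N(B) = 299/7 + B² (N(B) = (B² + (43/B)*B) - 2/7 = (B² + 43) - 2*⅐ = (43 + B²) - 2/7 = 299/7 + B²)
N(-14) - 1*1709 = (299/7 + (-14)²) - 1*1709 = (299/7 + 196) - 1709 = 1671/7 - 1709 = -10292/7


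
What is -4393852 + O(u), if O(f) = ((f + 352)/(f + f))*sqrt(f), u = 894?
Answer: -4393852 + 623*sqrt(894)/894 ≈ -4.3938e+6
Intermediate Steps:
O(f) = (352 + f)/(2*sqrt(f)) (O(f) = ((352 + f)/((2*f)))*sqrt(f) = ((352 + f)*(1/(2*f)))*sqrt(f) = ((352 + f)/(2*f))*sqrt(f) = (352 + f)/(2*sqrt(f)))
-4393852 + O(u) = -4393852 + (352 + 894)/(2*sqrt(894)) = -4393852 + (1/2)*(sqrt(894)/894)*1246 = -4393852 + 623*sqrt(894)/894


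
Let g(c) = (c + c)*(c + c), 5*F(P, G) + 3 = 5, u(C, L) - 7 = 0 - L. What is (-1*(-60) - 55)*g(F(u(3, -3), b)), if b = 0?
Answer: 16/5 ≈ 3.2000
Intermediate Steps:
u(C, L) = 7 - L (u(C, L) = 7 + (0 - L) = 7 - L)
F(P, G) = ⅖ (F(P, G) = -⅗ + (⅕)*5 = -⅗ + 1 = ⅖)
g(c) = 4*c² (g(c) = (2*c)*(2*c) = 4*c²)
(-1*(-60) - 55)*g(F(u(3, -3), b)) = (-1*(-60) - 55)*(4*(⅖)²) = (60 - 55)*(4*(4/25)) = 5*(16/25) = 16/5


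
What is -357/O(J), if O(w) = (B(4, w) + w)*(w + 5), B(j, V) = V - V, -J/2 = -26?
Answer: -119/988 ≈ -0.12045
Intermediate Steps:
J = 52 (J = -2*(-26) = 52)
B(j, V) = 0
O(w) = w*(5 + w) (O(w) = (0 + w)*(w + 5) = w*(5 + w))
-357/O(J) = -357*1/(52*(5 + 52)) = -357/(52*57) = -357/2964 = -357*1/2964 = -119/988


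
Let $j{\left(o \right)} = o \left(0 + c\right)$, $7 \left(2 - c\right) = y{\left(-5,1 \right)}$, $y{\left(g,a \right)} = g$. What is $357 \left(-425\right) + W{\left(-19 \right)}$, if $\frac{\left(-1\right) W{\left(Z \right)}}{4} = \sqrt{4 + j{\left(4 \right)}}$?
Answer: $-151725 - \frac{8 \sqrt{182}}{7} \approx -1.5174 \cdot 10^{5}$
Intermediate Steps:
$c = \frac{19}{7}$ ($c = 2 - - \frac{5}{7} = 2 + \frac{5}{7} = \frac{19}{7} \approx 2.7143$)
$j{\left(o \right)} = \frac{19 o}{7}$ ($j{\left(o \right)} = o \left(0 + \frac{19}{7}\right) = o \frac{19}{7} = \frac{19 o}{7}$)
$W{\left(Z \right)} = - \frac{8 \sqrt{182}}{7}$ ($W{\left(Z \right)} = - 4 \sqrt{4 + \frac{19}{7} \cdot 4} = - 4 \sqrt{4 + \frac{76}{7}} = - 4 \sqrt{\frac{104}{7}} = - 4 \frac{2 \sqrt{182}}{7} = - \frac{8 \sqrt{182}}{7}$)
$357 \left(-425\right) + W{\left(-19 \right)} = 357 \left(-425\right) - \frac{8 \sqrt{182}}{7} = -151725 - \frac{8 \sqrt{182}}{7}$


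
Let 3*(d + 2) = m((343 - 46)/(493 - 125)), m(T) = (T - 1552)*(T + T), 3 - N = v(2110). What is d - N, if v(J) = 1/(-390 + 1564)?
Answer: -33371867671/39746944 ≈ -839.61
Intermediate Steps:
v(J) = 1/1174
N = 3521/1174 (N = 3 - 1*1/1174 = 3 - 1/1174 = 3521/1174 ≈ 2.9991)
m(T) = 2*T*(-1552 + T) (m(T) = (-1552 + T)*(2*T) = 2*T*(-1552 + T))
d = -56648485/67712 (d = -2 + (2*((343 - 46)/(493 - 125))*(-1552 + (343 - 46)/(493 - 125)))/3 = -2 + (2*(297/368)*(-1552 + 297/368))/3 = -2 + (2*(297/368)*(-570839/368))/3 = -2 + (1/3)*(-169539183/67712) = -2 - 56513061/67712 = -56648485/67712 ≈ -836.61)
d - N = -56648485/67712 - 1*3521/1174 = -56648485/67712 - 3521/1174 = -33371867671/39746944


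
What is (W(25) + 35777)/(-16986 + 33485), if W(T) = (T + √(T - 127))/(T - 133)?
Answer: 3863891/1781892 - I*√102/1781892 ≈ 2.1684 - 5.6679e-6*I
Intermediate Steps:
W(T) = (T + √(-127 + T))/(-133 + T)
(W(25) + 35777)/(-16986 + 33485) = ((25 + √(-127 + 25))/(-133 + 25) + 35777)/(-16986 + 33485) = ((25 + √(-102))/(-108) + 35777)/16499 = (-(25 + I*√102)/108 + 35777)*(1/16499) = ((-25/108 - I*√102/108) + 35777)*(1/16499) = (3863891/108 - I*√102/108)*(1/16499) = 3863891/1781892 - I*√102/1781892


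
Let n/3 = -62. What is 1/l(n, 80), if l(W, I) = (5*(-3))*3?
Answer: -1/45 ≈ -0.022222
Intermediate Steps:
n = -186 (n = 3*(-62) = -186)
l(W, I) = -45 (l(W, I) = -15*3 = -45)
1/l(n, 80) = 1/(-45) = -1/45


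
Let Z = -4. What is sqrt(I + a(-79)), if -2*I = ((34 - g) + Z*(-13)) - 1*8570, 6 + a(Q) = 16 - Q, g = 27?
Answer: sqrt(17378)/2 ≈ 65.913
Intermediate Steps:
a(Q) = 10 - Q (a(Q) = -6 + (16 - Q) = 10 - Q)
I = 8511/2 (I = -(((34 - 1*27) - 4*(-13)) - 1*8570)/2 = -(((34 - 27) + 52) - 8570)/2 = -((7 + 52) - 8570)/2 = -(59 - 8570)/2 = -1/2*(-8511) = 8511/2 ≈ 4255.5)
sqrt(I + a(-79)) = sqrt(8511/2 + (10 - 1*(-79))) = sqrt(8511/2 + (10 + 79)) = sqrt(8511/2 + 89) = sqrt(8689/2) = sqrt(17378)/2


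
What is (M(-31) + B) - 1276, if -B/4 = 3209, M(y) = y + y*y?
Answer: -13182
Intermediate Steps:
M(y) = y + y²
B = -12836 (B = -4*3209 = -12836)
(M(-31) + B) - 1276 = (-31*(1 - 31) - 12836) - 1276 = (-31*(-30) - 12836) - 1276 = (930 - 12836) - 1276 = -11906 - 1276 = -13182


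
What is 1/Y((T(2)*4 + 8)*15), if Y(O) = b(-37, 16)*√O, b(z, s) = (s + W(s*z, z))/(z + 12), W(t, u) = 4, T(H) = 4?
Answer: -√10/48 ≈ -0.065881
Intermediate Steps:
b(z, s) = (4 + s)/(12 + z) (b(z, s) = (s + 4)/(z + 12) = (4 + s)/(12 + z))
Y(O) = -4*√O/5 (Y(O) = ((4 + 16)/(12 - 37))*√O = (20/(-25))*√O = (-1/25*20)*√O = -4*√O/5)
1/Y((T(2)*4 + 8)*15) = 1/(-4*√15*√(4*4 + 8)/5) = 1/(-4*√15*√(16 + 8)/5) = 1/(-4*6*√10/5) = 1/(-24*√10/5) = -√10/48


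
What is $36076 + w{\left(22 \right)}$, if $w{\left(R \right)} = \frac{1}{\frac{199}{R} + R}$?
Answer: $\frac{24639930}{683} \approx 36076.0$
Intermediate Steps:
$w{\left(R \right)} = \frac{1}{R + \frac{199}{R}}$
$36076 + w{\left(22 \right)} = 36076 + \frac{22}{199 + 22^{2}} = 36076 + \frac{22}{199 + 484} = 36076 + \frac{22}{683} = \frac{24639930}{683}$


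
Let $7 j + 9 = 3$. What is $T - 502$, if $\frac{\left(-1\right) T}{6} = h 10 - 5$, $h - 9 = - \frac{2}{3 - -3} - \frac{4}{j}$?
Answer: $-1272$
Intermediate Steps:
$j = - \frac{6}{7}$ ($j = - \frac{9}{7} + \frac{1}{7} \cdot 3 = - \frac{9}{7} + \frac{3}{7} = - \frac{6}{7} \approx -0.85714$)
$h = \frac{40}{3}$ ($h = 9 - \left(- \frac{14}{3} + \frac{2}{3 - -3}\right) = 9 - \left(- \frac{14}{3} + \frac{2}{3 + 3}\right) = 9 + \left(- \frac{2}{6} + \frac{14}{3}\right) = 9 + \left(\left(-2\right) \frac{1}{6} + \frac{14}{3}\right) = 9 + \left(- \frac{1}{3} + \frac{14}{3}\right) = 9 + \frac{13}{3} = \frac{40}{3} \approx 13.333$)
$T = -770$ ($T = - 6 \left(\frac{40}{3} \cdot 10 - 5\right) = - 6 \left(\frac{400}{3} - 5\right) = \left(-6\right) \frac{385}{3} = -770$)
$T - 502 = -770 - 502 = -1272$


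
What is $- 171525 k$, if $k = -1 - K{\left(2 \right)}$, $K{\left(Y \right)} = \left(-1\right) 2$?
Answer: $-171525$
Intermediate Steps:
$K{\left(Y \right)} = -2$
$k = 1$ ($k = -1 - -2 = -1 + 2 = 1$)
$- 171525 k = \left(-171525\right) 1 = -171525$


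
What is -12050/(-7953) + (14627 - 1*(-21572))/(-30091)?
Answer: 309983/993003 ≈ 0.31217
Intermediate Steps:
-12050/(-7953) + (14627 - 1*(-21572))/(-30091) = -12050*(-1/7953) + (14627 + 21572)*(-1/30091) = 50/33 + 36199*(-1/30091) = 50/33 - 36199/30091 = 309983/993003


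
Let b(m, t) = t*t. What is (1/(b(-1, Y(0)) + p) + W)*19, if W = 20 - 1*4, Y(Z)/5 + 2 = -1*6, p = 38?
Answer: 497971/1638 ≈ 304.01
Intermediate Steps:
Y(Z) = -40 (Y(Z) = -10 + 5*(-1*6) = -10 + 5*(-6) = -10 - 30 = -40)
W = 16 (W = 20 - 4 = 16)
b(m, t) = t**2
(1/(b(-1, Y(0)) + p) + W)*19 = (1/((-40)**2 + 38) + 16)*19 = (1/(1600 + 38) + 16)*19 = (1/1638 + 16)*19 = (26209/1638)*19 = 497971/1638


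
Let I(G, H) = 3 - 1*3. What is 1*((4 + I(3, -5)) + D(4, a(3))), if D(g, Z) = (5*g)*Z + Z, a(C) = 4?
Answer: 88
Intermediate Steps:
I(G, H) = 0 (I(G, H) = 3 - 3 = 0)
D(g, Z) = Z + 5*Z*g (D(g, Z) = 5*Z*g + Z = Z + 5*Z*g)
1*((4 + I(3, -5)) + D(4, a(3))) = 1*((4 + 0) + 4*(1 + 5*4)) = 1*(4 + 4*(1 + 20)) = 1*(4 + 4*21) = 1*(4 + 84) = 1*88 = 88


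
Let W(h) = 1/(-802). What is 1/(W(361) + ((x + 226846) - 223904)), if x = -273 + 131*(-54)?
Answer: -802/3532811 ≈ -0.00022701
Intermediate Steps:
W(h) = -1/802
x = -7347 (x = -273 - 7074 = -7347)
1/(W(361) + ((x + 226846) - 223904)) = 1/(-1/802 + ((-7347 + 226846) - 223904)) = 1/(-1/802 + (219499 - 223904)) = 1/(-1/802 - 4405) = 1/(-3532811/802) = -802/3532811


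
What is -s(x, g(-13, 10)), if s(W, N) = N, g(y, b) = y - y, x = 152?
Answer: 0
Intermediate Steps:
g(y, b) = 0
-s(x, g(-13, 10)) = -1*0 = 0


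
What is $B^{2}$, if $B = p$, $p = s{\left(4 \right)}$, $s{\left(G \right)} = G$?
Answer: $16$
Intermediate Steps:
$p = 4$
$B = 4$
$B^{2} = 4^{2} = 16$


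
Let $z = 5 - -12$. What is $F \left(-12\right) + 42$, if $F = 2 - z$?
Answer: $222$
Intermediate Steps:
$z = 17$ ($z = 5 + 12 = 17$)
$F = -15$ ($F = 2 - 17 = -15$)
$F \left(-12\right) + 42 = \left(-15\right) \left(-12\right) + 42 = 180 + 42 = 222$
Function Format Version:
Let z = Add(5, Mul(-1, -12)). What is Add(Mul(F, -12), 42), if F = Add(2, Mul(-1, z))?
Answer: 222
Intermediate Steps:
z = 17 (z = Add(5, 12) = 17)
F = -15 (F = Add(2, Mul(-1, 17)) = Add(2, -17) = -15)
Add(Mul(F, -12), 42) = Add(Mul(-15, -12), 42) = Add(180, 42) = 222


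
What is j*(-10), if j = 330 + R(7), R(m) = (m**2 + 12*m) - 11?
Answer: -4520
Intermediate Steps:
R(m) = -11 + m**2 + 12*m
j = 452 (j = 330 + (-11 + 7**2 + 12*7) = 330 + (-11 + 49 + 84) = 330 + 122 = 452)
j*(-10) = 452*(-10) = -4520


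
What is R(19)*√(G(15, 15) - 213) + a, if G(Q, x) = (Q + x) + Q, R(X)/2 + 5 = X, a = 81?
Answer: 81 + 56*I*√42 ≈ 81.0 + 362.92*I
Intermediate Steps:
R(X) = -10 + 2*X
G(Q, x) = x + 2*Q
R(19)*√(G(15, 15) - 213) + a = (-10 + 2*19)*√((15 + 2*15) - 213) + 81 = (-10 + 38)*√((15 + 30) - 213) + 81 = 28*√(45 - 213) + 81 = 28*√(-168) + 81 = 28*(2*I*√42) + 81 = 56*I*√42 + 81 = 81 + 56*I*√42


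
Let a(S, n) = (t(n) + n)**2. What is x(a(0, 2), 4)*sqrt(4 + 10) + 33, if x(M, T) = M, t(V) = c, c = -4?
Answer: 33 + 4*sqrt(14) ≈ 47.967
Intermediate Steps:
t(V) = -4
a(S, n) = (-4 + n)**2
x(a(0, 2), 4)*sqrt(4 + 10) + 33 = (-4 + 2)**2*sqrt(4 + 10) + 33 = (-2)**2*sqrt(14) + 33 = 4*sqrt(14) + 33 = 33 + 4*sqrt(14)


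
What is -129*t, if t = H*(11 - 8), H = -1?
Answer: 387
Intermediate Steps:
t = -3 (t = -(11 - 8) = -1*3 = -3)
-129*t = -129*(-3) = 387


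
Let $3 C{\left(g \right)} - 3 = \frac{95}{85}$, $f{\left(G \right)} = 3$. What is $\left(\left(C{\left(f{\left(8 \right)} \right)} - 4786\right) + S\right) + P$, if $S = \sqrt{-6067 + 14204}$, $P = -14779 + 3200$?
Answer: $- \frac{834545}{51} + \sqrt{8137} \approx -16273.0$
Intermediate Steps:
$C{\left(g \right)} = \frac{70}{51}$ ($C{\left(g \right)} = 1 + \frac{95 \cdot \frac{1}{85}}{3} = 1 + \frac{1}{3} \cdot \frac{19}{17} = 1 + \frac{19}{51} = \frac{70}{51}$)
$P = -11579$
$S = \sqrt{8137} \approx 90.205$
$\left(\left(C{\left(f{\left(8 \right)} \right)} - 4786\right) + S\right) + P = \left(\left(\frac{70}{51} - 4786\right) + \sqrt{8137}\right) - 11579 = \left(- \frac{244016}{51} + \sqrt{8137}\right) - 11579 = - \frac{834545}{51} + \sqrt{8137}$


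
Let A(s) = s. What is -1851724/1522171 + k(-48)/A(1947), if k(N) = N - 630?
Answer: -220825646/141126997 ≈ -1.5647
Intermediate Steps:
k(N) = -630 + N
-1851724/1522171 + k(-48)/A(1947) = -1851724/1522171 + (-630 - 48)/1947 = -1851724*1/1522171 - 678*1/1947 = -264532/217453 - 226/649 = -220825646/141126997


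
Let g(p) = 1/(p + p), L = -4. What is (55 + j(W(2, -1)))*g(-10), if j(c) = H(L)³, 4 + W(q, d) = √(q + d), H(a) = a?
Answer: 9/20 ≈ 0.45000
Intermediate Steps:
g(p) = 1/(2*p)
W(q, d) = -4 + √(d + q) (W(q, d) = -4 + √(q + d) = -4 + √(d + q))
j(c) = -64 (j(c) = (-4)³ = -64)
(55 + j(W(2, -1)))*g(-10) = (55 - 64)*((½)/(-10)) = -9*(-1)/(2*10) = -9*(-1/20) = 9/20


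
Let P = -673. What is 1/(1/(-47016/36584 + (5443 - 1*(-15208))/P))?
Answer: -98392244/3077629 ≈ -31.970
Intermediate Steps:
1/(1/(-47016/36584 + (5443 - 1*(-15208))/P)) = 1/(1/(-47016/36584 + (5443 - 1*(-15208))/(-673))) = 1/(1/(-47016*1/36584 + (5443 + 15208)*(-1/673))) = 1/(1/(-5877/4573 + 20651*(-1/673))) = 1/(1/(-5877/4573 - 20651/673)) = 1/(1/(-98392244/3077629)) = 1/(-3077629/98392244) = -98392244/3077629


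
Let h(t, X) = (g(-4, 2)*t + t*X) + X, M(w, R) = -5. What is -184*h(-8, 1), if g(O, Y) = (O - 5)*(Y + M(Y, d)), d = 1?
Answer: 41032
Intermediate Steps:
g(O, Y) = (-5 + O)*(-5 + Y) (g(O, Y) = (O - 5)*(Y - 5) = (-5 + O)*(-5 + Y))
h(t, X) = X + 27*t + X*t (h(t, X) = ((25 - 5*(-4) - 5*2 - 4*2)*t + t*X) + X = ((25 + 20 - 10 - 8)*t + X*t) + X = (27*t + X*t) + X = X + 27*t + X*t)
-184*h(-8, 1) = -184*(1 + 27*(-8) + 1*(-8)) = -184*(1 - 216 - 8) = -184*(-223) = 41032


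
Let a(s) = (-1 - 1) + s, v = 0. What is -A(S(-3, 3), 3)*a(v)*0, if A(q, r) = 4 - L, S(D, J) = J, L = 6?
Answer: 0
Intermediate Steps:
a(s) = -2 + s
A(q, r) = -2 (A(q, r) = 4 - 1*6 = 4 - 6 = -2)
-A(S(-3, 3), 3)*a(v)*0 = -(-2*(-2 + 0))*0 = -(-2*(-2))*0 = -4*0 = -1*0 = 0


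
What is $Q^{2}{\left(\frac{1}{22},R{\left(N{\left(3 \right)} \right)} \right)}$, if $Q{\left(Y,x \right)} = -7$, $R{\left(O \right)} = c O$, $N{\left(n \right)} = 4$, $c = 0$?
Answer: $49$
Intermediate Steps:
$R{\left(O \right)} = 0$ ($R{\left(O \right)} = 0 O = 0$)
$Q^{2}{\left(\frac{1}{22},R{\left(N{\left(3 \right)} \right)} \right)} = \left(-7\right)^{2} = 49$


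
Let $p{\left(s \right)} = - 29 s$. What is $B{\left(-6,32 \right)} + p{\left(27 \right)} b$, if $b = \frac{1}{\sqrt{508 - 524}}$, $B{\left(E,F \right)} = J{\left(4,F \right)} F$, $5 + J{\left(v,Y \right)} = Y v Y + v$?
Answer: $131040 + \frac{783 i}{4} \approx 1.3104 \cdot 10^{5} + 195.75 i$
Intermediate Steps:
$J{\left(v,Y \right)} = -5 + v + v Y^{2}$ ($J{\left(v,Y \right)} = -5 + \left(Y v Y + v\right) = -5 + \left(v Y^{2} + v\right) = -5 + \left(v + v Y^{2}\right) = -5 + v + v Y^{2}$)
$B{\left(E,F \right)} = F \left(-1 + 4 F^{2}\right)$ ($B{\left(E,F \right)} = \left(-5 + 4 + 4 F^{2}\right) F = \left(-1 + 4 F^{2}\right) F = F \left(-1 + 4 F^{2}\right)$)
$b = - \frac{i}{4}$ ($b = \frac{1}{\sqrt{-16}} = \frac{1}{4 i} = - \frac{i}{4} \approx - 0.25 i$)
$B{\left(-6,32 \right)} + p{\left(27 \right)} b = \left(\left(-1\right) 32 + 4 \cdot 32^{3}\right) + \left(-29\right) 27 \left(- \frac{i}{4}\right) = \left(-32 + 4 \cdot 32768\right) - 783 \left(- \frac{i}{4}\right) = \left(-32 + 131072\right) + \frac{783 i}{4} = 131040 + \frac{783 i}{4}$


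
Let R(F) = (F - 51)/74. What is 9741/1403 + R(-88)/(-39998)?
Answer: 28832113349/4152672356 ≈ 6.9430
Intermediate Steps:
R(F) = -51/74 + F/74 (R(F) = (-51 + F)*(1/74) = -51/74 + F/74)
9741/1403 + R(-88)/(-39998) = 9741/1403 + (-51/74 + (1/74)*(-88))/(-39998) = 9741*(1/1403) + (-51/74 - 44/37)*(-1/39998) = 9741/1403 - 139/74*(-1/39998) = 9741/1403 + 139/2959852 = 28832113349/4152672356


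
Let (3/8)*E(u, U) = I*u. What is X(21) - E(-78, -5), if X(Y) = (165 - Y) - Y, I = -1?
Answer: -85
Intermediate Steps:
E(u, U) = -8*u/3 (E(u, U) = 8*(-u)/3 = -8*u/3)
X(Y) = 165 - 2*Y
X(21) - E(-78, -5) = (165 - 2*21) - (-8)*(-78)/3 = (165 - 42) - 1*208 = 123 - 208 = -85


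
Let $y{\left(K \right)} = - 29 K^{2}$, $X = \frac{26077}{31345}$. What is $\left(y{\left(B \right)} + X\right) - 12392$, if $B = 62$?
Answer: $- \frac{3882616383}{31345} \approx -1.2387 \cdot 10^{5}$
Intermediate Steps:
$X = \frac{26077}{31345}$ ($X = 26077 \cdot \frac{1}{31345} = \frac{26077}{31345} \approx 0.83193$)
$\left(y{\left(B \right)} + X\right) - 12392 = \left(- 29 \cdot 62^{2} + \frac{26077}{31345}\right) - 12392 = \left(\left(-29\right) 3844 + \frac{26077}{31345}\right) - 12392 = \left(-111476 + \frac{26077}{31345}\right) - 12392 = - \frac{3494189143}{31345} - 12392 = - \frac{3882616383}{31345}$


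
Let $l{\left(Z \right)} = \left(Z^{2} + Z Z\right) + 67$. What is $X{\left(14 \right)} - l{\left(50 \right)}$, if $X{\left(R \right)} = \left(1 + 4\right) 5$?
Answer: $-5042$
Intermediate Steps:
$X{\left(R \right)} = 25$ ($X{\left(R \right)} = 5 \cdot 5 = 25$)
$l{\left(Z \right)} = 67 + 2 Z^{2}$ ($l{\left(Z \right)} = \left(Z^{2} + Z^{2}\right) + 67 = 2 Z^{2} + 67 = 67 + 2 Z^{2}$)
$X{\left(14 \right)} - l{\left(50 \right)} = 25 - \left(67 + 2 \cdot 50^{2}\right) = 25 - \left(67 + 2 \cdot 2500\right) = 25 - \left(67 + 5000\right) = 25 - 5067 = -5042$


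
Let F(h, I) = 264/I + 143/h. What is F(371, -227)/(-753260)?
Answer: 65483/63437297420 ≈ 1.0322e-6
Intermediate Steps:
F(h, I) = 143/h + 264/I
F(371, -227)/(-753260) = (143/371 + 264/(-227))/(-753260) = (143*(1/371) + 264*(-1/227))*(-1/753260) = (143/371 - 264/227)*(-1/753260) = -65483/84217*(-1/753260) = 65483/63437297420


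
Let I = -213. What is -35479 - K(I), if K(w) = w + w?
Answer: -35053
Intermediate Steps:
K(w) = 2*w
-35479 - K(I) = -35479 - 2*(-213) = -35479 - 1*(-426) = -35479 + 426 = -35053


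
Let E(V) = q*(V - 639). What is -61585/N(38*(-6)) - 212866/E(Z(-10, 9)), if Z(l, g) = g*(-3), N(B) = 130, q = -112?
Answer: -231071045/484848 ≈ -476.58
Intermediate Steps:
Z(l, g) = -3*g
E(V) = 71568 - 112*V (E(V) = -112*(V - 639) = -112*(-639 + V) = 71568 - 112*V)
-61585/N(38*(-6)) - 212866/E(Z(-10, 9)) = -61585/130 - 212866/(71568 - (-336)*9) = -61585*1/130 - 212866/(71568 - 112*(-27)) = -12317/26 - 212866/(71568 + 3024) = -12317/26 - 212866/74592 = -12317/26 - 212866*1/74592 = -12317/26 - 106433/37296 = -231071045/484848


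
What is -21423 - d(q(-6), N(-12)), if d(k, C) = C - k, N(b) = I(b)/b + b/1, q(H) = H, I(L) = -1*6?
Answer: -42835/2 ≈ -21418.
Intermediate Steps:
I(L) = -6
N(b) = b - 6/b (N(b) = -6/b + b/1 = -6/b + b*1 = -6/b + b = b - 6/b)
-21423 - d(q(-6), N(-12)) = -21423 - ((-12 - 6/(-12)) - 1*(-6)) = -21423 - ((-12 - 6*(-1/12)) + 6) = -21423 - ((-12 + 1/2) + 6) = -21423 - (-23/2 + 6) = -21423 - 1*(-11/2) = -21423 + 11/2 = -42835/2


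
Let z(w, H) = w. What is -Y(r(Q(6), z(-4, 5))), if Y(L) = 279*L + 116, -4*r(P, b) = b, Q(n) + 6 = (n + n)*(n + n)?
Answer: -395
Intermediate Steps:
Q(n) = -6 + 4*n² (Q(n) = -6 + (n + n)*(n + n) = -6 + (2*n)*(2*n) = -6 + 4*n²)
r(P, b) = -b/4
Y(L) = 116 + 279*L
-Y(r(Q(6), z(-4, 5))) = -(116 + 279*(-¼*(-4))) = -(116 + 279*1) = -(116 + 279) = -1*395 = -395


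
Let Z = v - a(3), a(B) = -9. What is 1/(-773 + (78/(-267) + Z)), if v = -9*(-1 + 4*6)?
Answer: -89/86445 ≈ -0.0010296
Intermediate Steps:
v = -207 (v = -9*(-1 + 24) = -9*23 = -207)
Z = -198 (Z = -207 - 1*(-9) = -207 + 9 = -198)
1/(-773 + (78/(-267) + Z)) = 1/(-773 + (78/(-267) - 198)) = 1/(-773 + (78*(-1/267) - 198)) = 1/(-773 + (-26/89 - 198)) = 1/(-773 - 17648/89) = 1/(-86445/89) = -89/86445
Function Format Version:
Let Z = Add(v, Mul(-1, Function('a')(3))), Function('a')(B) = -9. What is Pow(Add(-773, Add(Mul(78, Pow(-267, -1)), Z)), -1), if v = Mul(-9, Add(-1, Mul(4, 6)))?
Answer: Rational(-89, 86445) ≈ -0.0010296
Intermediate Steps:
v = -207 (v = Mul(-9, Add(-1, 24)) = Mul(-9, 23) = -207)
Z = -198 (Z = Add(-207, Mul(-1, -9)) = Add(-207, 9) = -198)
Pow(Add(-773, Add(Mul(78, Pow(-267, -1)), Z)), -1) = Pow(Add(-773, Add(Mul(78, Pow(-267, -1)), -198)), -1) = Pow(Add(-773, Add(Mul(78, Rational(-1, 267)), -198)), -1) = Pow(Add(-773, Add(Rational(-26, 89), -198)), -1) = Pow(Add(-773, Rational(-17648, 89)), -1) = Pow(Rational(-86445, 89), -1) = Rational(-89, 86445)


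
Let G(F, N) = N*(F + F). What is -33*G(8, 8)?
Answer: -4224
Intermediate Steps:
G(F, N) = 2*F*N (G(F, N) = N*(2*F) = 2*F*N)
-33*G(8, 8) = -66*8*8 = -33*128 = -4224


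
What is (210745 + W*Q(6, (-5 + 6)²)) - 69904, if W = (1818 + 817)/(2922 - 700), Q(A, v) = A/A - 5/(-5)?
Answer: 156476986/1111 ≈ 1.4084e+5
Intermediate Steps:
Q(A, v) = 2 (Q(A, v) = 1 - 5*(-⅕) = 1 + 1 = 2)
W = 2635/2222 ≈ 1.1859
(210745 + W*Q(6, (-5 + 6)²)) - 69904 = (210745 + (2635/2222)*2) - 69904 = (210745 + 2635/1111) - 69904 = 234140330/1111 - 69904 = 156476986/1111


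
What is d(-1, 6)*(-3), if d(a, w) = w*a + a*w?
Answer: 36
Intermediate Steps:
d(a, w) = 2*a*w (d(a, w) = a*w + a*w = 2*a*w)
d(-1, 6)*(-3) = (2*(-1)*6)*(-3) = -12*(-3) = 36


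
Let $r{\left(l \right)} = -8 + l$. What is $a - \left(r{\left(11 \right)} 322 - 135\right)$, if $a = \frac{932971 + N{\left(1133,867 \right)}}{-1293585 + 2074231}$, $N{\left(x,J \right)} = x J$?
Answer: $- \frac{323400772}{390323} \approx -828.55$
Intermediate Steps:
$N{\left(x,J \right)} = J x$
$a = \frac{957641}{390323}$ ($a = \frac{932971 + 867 \cdot 1133}{-1293585 + 2074231} = \frac{932971 + 982311}{780646} = 1915282 \cdot \frac{1}{780646} = \frac{957641}{390323} \approx 2.4535$)
$a - \left(r{\left(11 \right)} 322 - 135\right) = \frac{957641}{390323} - \left(\left(-8 + 11\right) 322 - 135\right) = \frac{957641}{390323} - \left(3 \cdot 322 - 135\right) = \frac{957641}{390323} - \left(966 - 135\right) = \frac{957641}{390323} - 831 = - \frac{323400772}{390323}$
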